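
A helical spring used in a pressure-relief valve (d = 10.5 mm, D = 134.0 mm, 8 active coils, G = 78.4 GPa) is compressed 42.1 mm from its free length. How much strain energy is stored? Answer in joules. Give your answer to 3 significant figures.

k = Gd⁴/(8D³N_a) = (78.4×10³)(10.5⁴)/(8·134.0³·8) = 6.1884 N/mm
U = ½kδ² = 0.5 × 6.1884 × 42.1² = 5484.2 N·mm = 5.4842 J

5.48 J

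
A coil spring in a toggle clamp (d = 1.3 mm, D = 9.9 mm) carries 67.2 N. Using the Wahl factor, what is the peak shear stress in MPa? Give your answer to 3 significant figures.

921 MPa

Spring index C = D/d = 9.9/1.3 = 7.6154
K_W = (4C−1)/(4C−4) + 0.615/C = 29.462/26.462 + 0.0808 = 1.1941
τ₀ = 8FD/(πd³) = 8·67.2·9.9/(π·1.3³) = 5322.24/6.9021 = 771.11 MPa
τ_max = K·τ₀ = 1.1941 × 771.11 = 920.8 MPa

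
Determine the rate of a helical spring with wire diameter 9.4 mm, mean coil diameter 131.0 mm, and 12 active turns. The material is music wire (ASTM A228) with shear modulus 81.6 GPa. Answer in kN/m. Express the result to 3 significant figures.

k = Gd⁴/(8D³N_a) = (81.6×10³ × 9.4⁴) / (8 × 131.0³ × 12)
  = 6.37091e+08 / 2.15817e+08 = 2.952 N/mm

2.95 kN/m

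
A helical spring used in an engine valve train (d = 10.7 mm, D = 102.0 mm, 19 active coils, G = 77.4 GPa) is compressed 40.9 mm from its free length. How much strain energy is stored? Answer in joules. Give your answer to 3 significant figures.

5.26 J

k = Gd⁴/(8D³N_a) = (77.4×10³)(10.7⁴)/(8·102.0³·19) = 6.2897 N/mm
U = ½kδ² = 0.5 × 6.2897 × 40.9² = 5260.8 N·mm = 5.2608 J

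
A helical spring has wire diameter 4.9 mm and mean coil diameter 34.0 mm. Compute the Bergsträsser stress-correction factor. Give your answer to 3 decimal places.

1.202

C = D/d = 34.0/4.9 = 6.9388
K_B = (4C+2)/(4C−3) = 29.755/24.755 = 1.2020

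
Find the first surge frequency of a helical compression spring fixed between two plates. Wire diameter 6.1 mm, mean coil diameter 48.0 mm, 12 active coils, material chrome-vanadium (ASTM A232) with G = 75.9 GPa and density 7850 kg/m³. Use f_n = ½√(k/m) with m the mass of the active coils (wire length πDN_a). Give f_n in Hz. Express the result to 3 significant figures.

77.2 Hz

k = Gd⁴/(8D³N_a) = (75.9×10³)(6.1⁴)/(8·48.0³·12) = 9.8984 N/mm = 9898.4 N/m
Wire length L = πDN_a = π·48.0·12 = 1809.6 mm
m = ρ·(πd²/4)·L = 7850 × 29.225×10⁻⁶ m² × 1.8096 m = 0.41514 kg
f_n = ½√(k/m) = 0.5·√(9898.4/0.41514) = 0.5·√(23844) = 77.207 Hz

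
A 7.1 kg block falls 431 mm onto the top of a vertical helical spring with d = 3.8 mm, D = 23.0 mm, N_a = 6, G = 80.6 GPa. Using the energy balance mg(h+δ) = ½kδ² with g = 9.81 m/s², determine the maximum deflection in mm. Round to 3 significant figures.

48.2 mm

k = Gd⁴/(8D³N_a) = (80.6×10³)(3.8⁴)/(8·23.0³·6) = 28.777 N/mm
W = mg = 7.1 × 9.81 = 69.651 N
½kδ² − Wδ − Wh = 0 → δ = (W + √(W² + 2kWh))/k
δ = (69.651 + √(4851.3 + 1.72774e+06))/28.777 = (69.651 + 1316.3)/28.777 = 48.161 mm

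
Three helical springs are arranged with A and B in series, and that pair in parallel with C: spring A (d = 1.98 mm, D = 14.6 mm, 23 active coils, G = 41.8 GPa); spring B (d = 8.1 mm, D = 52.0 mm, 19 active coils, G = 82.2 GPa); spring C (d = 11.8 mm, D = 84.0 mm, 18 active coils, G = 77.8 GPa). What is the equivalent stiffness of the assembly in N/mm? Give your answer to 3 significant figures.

18.7 N/mm

k_A = Gd⁴/(8D³N_a) = (41.8×10³)(1.98⁴)/(8·14.6³·23) = 1.1219 N/mm
k_B = Gd⁴/(8D³N_a) = (82.2×10³)(8.1⁴)/(8·52.0³·19) = 16.556 N/mm
k_C = Gd⁴/(8D³N_a) = (77.8×10³)(11.8⁴)/(8·84.0³·18) = 17.673 N/mm
Springs A,B series: k_AB = 1/(1/1.1219+1/16.556) = 1.0507 N/mm; parallel with C: k_eq = 1.0507+17.673 = 18.724 N/mm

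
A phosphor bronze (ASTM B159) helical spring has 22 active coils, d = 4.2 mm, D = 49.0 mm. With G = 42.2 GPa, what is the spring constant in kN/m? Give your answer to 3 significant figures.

k = Gd⁴/(8D³N_a) = (42.2×10³ × 4.2⁴) / (8 × 49.0³ × 22)
  = 1.31314e+07 / 2.07062e+07 = 0.63417 N/mm

0.634 kN/m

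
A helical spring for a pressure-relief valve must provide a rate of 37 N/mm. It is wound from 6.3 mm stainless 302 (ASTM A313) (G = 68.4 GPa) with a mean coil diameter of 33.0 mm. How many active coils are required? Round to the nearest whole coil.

N_a = Gd⁴/(8D³k) = (68.4×10³ × 6.3⁴)/(8 × 33.0³ × 37)
    = 1.0775e+08 / 1.06374e+07 = 10.13 → 10 coils

10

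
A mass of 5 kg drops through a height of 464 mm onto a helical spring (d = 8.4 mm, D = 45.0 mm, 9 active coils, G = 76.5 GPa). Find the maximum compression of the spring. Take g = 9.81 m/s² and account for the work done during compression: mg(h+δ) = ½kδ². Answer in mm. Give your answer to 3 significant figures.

28.9 mm

k = Gd⁴/(8D³N_a) = (76.5×10³)(8.4⁴)/(8·45.0³·9) = 58.051 N/mm
W = mg = 5 × 9.81 = 49.05 N
½kδ² − Wδ − Wh = 0 → δ = (W + √(W² + 2kWh))/k
δ = (49.05 + √(2405.9 + 2.64238e+06))/58.051 = (49.05 + 1626.3)/58.051 = 28.86 mm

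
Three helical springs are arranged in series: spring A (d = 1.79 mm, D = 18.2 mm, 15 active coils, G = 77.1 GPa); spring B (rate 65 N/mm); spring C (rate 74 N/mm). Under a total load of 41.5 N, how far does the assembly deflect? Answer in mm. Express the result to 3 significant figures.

39.1 mm

k_A = Gd⁴/(8D³N_a) = (77.1×10³)(1.79⁴)/(8·18.2³·15) = 1.0941 N/mm
Series: 1/k_eq = 1/1.0941 + 1/65 + 1/74 = 0.94286; k_eq = 1.0606 N/mm
δ = F/k_eq = 41.5/1.0606 = 39.129 mm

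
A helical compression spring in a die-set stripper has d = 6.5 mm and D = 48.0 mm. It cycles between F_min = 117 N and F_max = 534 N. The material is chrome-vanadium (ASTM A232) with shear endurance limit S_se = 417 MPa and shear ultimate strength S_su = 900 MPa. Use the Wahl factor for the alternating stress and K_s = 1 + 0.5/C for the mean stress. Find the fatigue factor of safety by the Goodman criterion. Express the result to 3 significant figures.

C = D/d = 48.0/6.5 = 7.3846; K_W = (4C−1)/(4C−4)+0.615/C = 1.2008; K_s = 1+0.5/C = 1.0677
F_a = (F_max−F_min)/2 = 208.5 N; F_m = (F_max+F_min)/2 = 325.5 N
τ_a = K_W·8F_aD/(πd³) = 1.2008 × 92.8 = 111.43 MPa
τ_m = K_s·8F_mD/(πd³) = 1.0677 × 144.87 = 154.68 MPa
Goodman: 1/n_f = τ_a/S_se + τ_m/S_su = 111.43/417 + 154.68/900 = 0.26722 + 0.17187 = 0.43909
n_f = 1/0.43909 = 2.277

2.28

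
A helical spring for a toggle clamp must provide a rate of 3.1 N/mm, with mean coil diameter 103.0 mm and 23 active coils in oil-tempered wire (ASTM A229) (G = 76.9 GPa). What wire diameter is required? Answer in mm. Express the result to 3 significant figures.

d = (8D³N_a·k / G)^(1/4) = (8·103.0³·23·3.1 / (76.9×10³))^0.25
  = (8105.2)^0.25 = 9.4884 mm

9.49 mm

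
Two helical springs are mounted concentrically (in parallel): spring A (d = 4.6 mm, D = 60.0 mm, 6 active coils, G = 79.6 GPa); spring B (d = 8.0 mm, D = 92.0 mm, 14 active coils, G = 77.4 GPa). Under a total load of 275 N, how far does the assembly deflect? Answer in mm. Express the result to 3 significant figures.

38.9 mm

k_A = Gd⁴/(8D³N_a) = (79.6×10³)(4.6⁴)/(8·60.0³·6) = 3.4376 N/mm
k_B = Gd⁴/(8D³N_a) = (77.4×10³)(8.0⁴)/(8·92.0³·14) = 3.6351 N/mm
Parallel: k_eq = 3.4376 + 3.6351 = 7.0727 N/mm
δ = F/k_eq = 275/7.0727 = 38.882 mm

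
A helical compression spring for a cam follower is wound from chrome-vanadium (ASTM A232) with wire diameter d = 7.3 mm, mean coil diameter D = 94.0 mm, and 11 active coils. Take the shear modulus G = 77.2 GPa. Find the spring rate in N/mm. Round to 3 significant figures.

3.00 N/mm

k = Gd⁴/(8D³N_a) = (77.2×10³ × 7.3⁴) / (8 × 94.0³ × 11)
  = 2.19234e+08 / 7.30914e+07 = 2.9995 N/mm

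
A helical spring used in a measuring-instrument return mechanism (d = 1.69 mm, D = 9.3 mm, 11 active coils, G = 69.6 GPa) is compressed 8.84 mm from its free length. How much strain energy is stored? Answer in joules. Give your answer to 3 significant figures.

0.313 J

k = Gd⁴/(8D³N_a) = (69.6×10³)(1.69⁴)/(8·9.3³·11) = 8.0209 N/mm
U = ½kδ² = 0.5 × 8.0209 × 8.84² = 313.4 N·mm = 0.3134 J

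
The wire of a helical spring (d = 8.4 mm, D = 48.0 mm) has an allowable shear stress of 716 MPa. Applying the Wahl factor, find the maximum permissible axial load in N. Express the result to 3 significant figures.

2740 N

C = D/d = 48.0/8.4 = 5.7143
K_W = (4C−1)/(4C−4) + 0.615/C = 21.857/18.857 + 0.1076 = 1.2667
τ_max = K·8FD/(πd³) → F_max = τ_allow·πd³/(8DK)
F_max = 716·π·8.4³/(8·48.0·1.2667) = 1.3332e+06/486.42 = 2740.9 N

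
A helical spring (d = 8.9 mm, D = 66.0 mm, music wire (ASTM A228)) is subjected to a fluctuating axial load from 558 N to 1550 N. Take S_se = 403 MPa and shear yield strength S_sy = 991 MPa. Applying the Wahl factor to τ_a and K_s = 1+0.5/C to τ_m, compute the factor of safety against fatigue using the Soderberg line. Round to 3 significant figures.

C = D/d = 66.0/8.9 = 7.4157; K_W = (4C−1)/(4C−4)+0.615/C = 1.1998; K_s = 1+0.5/C = 1.0674
F_a = (F_max−F_min)/2 = 496 N; F_m = (F_max+F_min)/2 = 1054 N
τ_a = K_W·8F_aD/(πd³) = 1.1998 × 118.25 = 141.88 MPa
τ_m = K_s·8F_mD/(πd³) = 1.0674 × 251.28 = 268.22 MPa
Soderberg: 1/n_f = τ_a/S_se + τ_m/S_sy = 141.88/403 + 268.22/991 = 0.35206 + 0.27066 = 0.62271
n_f = 1/0.62271 = 1.606

1.61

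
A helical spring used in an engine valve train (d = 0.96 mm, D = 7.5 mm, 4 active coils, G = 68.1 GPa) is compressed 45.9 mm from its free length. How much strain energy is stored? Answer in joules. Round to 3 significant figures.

k = Gd⁴/(8D³N_a) = (68.1×10³)(0.96⁴)/(8·7.5³·4) = 4.2845 N/mm
U = ½kδ² = 0.5 × 4.2845 × 45.9² = 4513.3 N·mm = 4.5133 J

4.51 J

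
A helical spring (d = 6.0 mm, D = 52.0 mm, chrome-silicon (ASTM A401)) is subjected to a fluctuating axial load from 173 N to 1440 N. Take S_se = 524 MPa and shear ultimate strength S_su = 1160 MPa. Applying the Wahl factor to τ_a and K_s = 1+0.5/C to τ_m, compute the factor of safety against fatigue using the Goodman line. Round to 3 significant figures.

0.759

C = D/d = 52.0/6.0 = 8.6667; K_W = (4C−1)/(4C−4)+0.615/C = 1.1688; K_s = 1+0.5/C = 1.0577
F_a = (F_max−F_min)/2 = 633.5 N; F_m = (F_max+F_min)/2 = 806.5 N
τ_a = K_W·8F_aD/(πd³) = 1.1688 × 388.36 = 453.91 MPa
τ_m = K_s·8F_mD/(πd³) = 1.0577 × 494.42 = 522.94 MPa
Goodman: 1/n_f = τ_a/S_se + τ_m/S_su = 453.91/524 + 522.94/1160 = 0.86624 + 0.45081 = 1.3171
n_f = 1/1.3171 = 0.7593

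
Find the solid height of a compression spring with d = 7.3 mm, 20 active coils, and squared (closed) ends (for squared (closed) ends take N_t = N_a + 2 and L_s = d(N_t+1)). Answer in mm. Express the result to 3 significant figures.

168 mm

squared (closed) ends: N_t = N_a + 2 = 20 + 2 = 22
L_s = d·(N_t+1) = 7.3 × 23 = 167.9 mm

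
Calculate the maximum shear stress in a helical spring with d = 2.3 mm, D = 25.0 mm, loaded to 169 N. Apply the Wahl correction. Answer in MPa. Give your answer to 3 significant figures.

1000 MPa

Spring index C = D/d = 25.0/2.3 = 10.8696
K_W = (4C−1)/(4C−4) + 0.615/C = 42.478/39.478 + 0.0566 = 1.1326
τ₀ = 8FD/(πd³) = 8·169·25.0/(π·2.3³) = 33800/38.224 = 884.27 MPa
τ_max = K·τ₀ = 1.1326 × 884.27 = 1001.5 MPa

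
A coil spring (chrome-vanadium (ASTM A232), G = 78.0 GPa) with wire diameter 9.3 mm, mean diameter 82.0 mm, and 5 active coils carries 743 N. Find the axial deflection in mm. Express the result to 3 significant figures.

k = Gd⁴/(8D³N_a) = (78.0×10³)(9.3⁴)/(8·82.0³·5) = 26.456 N/mm
δ = F/k = 743 / 26.456 = 28.084 mm

28.1 mm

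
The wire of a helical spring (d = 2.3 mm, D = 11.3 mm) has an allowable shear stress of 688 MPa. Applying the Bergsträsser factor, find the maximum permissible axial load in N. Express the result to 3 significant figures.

224 N

C = D/d = 11.3/2.3 = 4.9130
K_B = (4C+2)/(4C−3) = 21.652/16.652 = 1.3003
τ_max = K·8FD/(πd³) → F_max = τ_allow·πd³/(8DK)
F_max = 688·π·2.3³/(8·11.3·1.3003) = 26298/117.54 = 223.73 N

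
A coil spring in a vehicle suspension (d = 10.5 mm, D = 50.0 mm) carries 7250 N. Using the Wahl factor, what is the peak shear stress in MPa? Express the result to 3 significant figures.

1060 MPa

Spring index C = D/d = 50.0/10.5 = 4.7619
K_W = (4C−1)/(4C−4) + 0.615/C = 18.048/15.048 + 0.1291 = 1.3285
τ₀ = 8FD/(πd³) = 8·7250·50.0/(π·10.5³) = 2.9e+06/3636.8 = 797.41 MPa
τ_max = K·τ₀ = 1.3285 × 797.41 = 1059.4 MPa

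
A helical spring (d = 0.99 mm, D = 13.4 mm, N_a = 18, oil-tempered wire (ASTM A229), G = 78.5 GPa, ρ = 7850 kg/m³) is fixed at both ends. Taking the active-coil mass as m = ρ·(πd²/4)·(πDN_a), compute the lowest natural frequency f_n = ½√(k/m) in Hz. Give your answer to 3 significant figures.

k = Gd⁴/(8D³N_a) = (78.5×10³)(0.99⁴)/(8·13.4³·18) = 0.21764 N/mm = 217.64 N/m
Wire length L = πDN_a = π·13.4·18 = 757.75 mm
m = ρ·(πd²/4)·L = 7850 × 0.76977×10⁻⁶ m² × 0.75775 m = 0.0045789 kg
f_n = ½√(k/m) = 0.5·√(217.64/0.0045789) = 0.5·√(47531) = 109.01 Hz

109 Hz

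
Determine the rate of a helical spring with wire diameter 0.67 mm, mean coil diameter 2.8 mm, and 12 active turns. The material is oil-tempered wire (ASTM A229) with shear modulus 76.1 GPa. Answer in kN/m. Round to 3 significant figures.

k = Gd⁴/(8D³N_a) = (76.1×10³ × 0.67⁴) / (8 × 2.8³ × 12)
  = 15335 / 2107.39 = 7.2768 N/mm

7.28 kN/m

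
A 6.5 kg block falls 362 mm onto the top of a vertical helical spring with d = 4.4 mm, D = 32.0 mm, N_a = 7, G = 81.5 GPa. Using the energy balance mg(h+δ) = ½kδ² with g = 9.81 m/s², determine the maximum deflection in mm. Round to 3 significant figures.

56.6 mm

k = Gd⁴/(8D³N_a) = (81.5×10³)(4.4⁴)/(8·32.0³·7) = 16.647 N/mm
W = mg = 6.5 × 9.81 = 63.765 N
½kδ² − Wδ − Wh = 0 → δ = (W + √(W² + 2kWh))/k
δ = (63.765 + √(4066 + 768513))/16.647 = (63.765 + 878.96)/16.647 = 56.631 mm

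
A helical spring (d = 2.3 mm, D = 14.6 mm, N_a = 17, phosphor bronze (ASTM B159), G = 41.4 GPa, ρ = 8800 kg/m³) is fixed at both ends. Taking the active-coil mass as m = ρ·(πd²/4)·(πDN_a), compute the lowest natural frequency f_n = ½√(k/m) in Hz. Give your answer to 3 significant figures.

155 Hz

k = Gd⁴/(8D³N_a) = (41.4×10³)(2.3⁴)/(8·14.6³·17) = 2.7372 N/mm = 2737.2 N/m
Wire length L = πDN_a = π·14.6·17 = 779.74 mm
m = ρ·(πd²/4)·L = 8800 × 4.1548×10⁻⁶ m² × 0.77974 m = 0.028509 kg
f_n = ½√(k/m) = 0.5·√(2737.2/0.028509) = 0.5·√(96014) = 154.93 Hz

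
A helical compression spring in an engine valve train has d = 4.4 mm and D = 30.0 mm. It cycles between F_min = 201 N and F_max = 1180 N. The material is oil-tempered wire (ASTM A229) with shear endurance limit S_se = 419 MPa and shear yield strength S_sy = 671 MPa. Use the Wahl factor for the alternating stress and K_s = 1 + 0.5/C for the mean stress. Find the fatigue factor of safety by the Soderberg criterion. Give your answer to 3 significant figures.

C = D/d = 30.0/4.4 = 6.8182; K_W = (4C−1)/(4C−4)+0.615/C = 1.2191; K_s = 1+0.5/C = 1.0733
F_a = (F_max−F_min)/2 = 489.5 N; F_m = (F_max+F_min)/2 = 690.5 N
τ_a = K_W·8F_aD/(πd³) = 1.2191 × 438.99 = 535.18 MPa
τ_m = K_s·8F_mD/(πd³) = 1.0733 × 619.25 = 664.66 MPa
Soderberg: 1/n_f = τ_a/S_se + τ_m/S_sy = 535.18/419 + 664.66/671 = 1.27727 + 0.99056 = 2.2678
n_f = 1/2.2678 = 0.441

0.441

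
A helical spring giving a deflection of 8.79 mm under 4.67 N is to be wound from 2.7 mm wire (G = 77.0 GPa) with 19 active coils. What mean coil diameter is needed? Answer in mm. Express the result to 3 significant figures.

Required rate k = F/δ = 4.67/8.79 = 0.53129 N/mm
D = (Gd⁴/(8N_a·k))^(1/3) = (77.0×10³·2.7⁴/(8·19·0.53129))^(1/3)
  = (50672.7)^(1/3) = 37.0048 mm

37.0 mm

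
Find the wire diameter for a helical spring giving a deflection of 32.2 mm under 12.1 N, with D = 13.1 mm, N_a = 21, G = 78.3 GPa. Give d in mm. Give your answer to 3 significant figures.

1.16 mm

Required rate k = F/δ = 12.1/32.2 = 0.37578 N/mm
d = (8D³N_a·k / G)^(1/4) = (8·13.1³·21·0.37578 / (78.3×10³))^0.25
  = (1.8126)^0.25 = 1.1603 mm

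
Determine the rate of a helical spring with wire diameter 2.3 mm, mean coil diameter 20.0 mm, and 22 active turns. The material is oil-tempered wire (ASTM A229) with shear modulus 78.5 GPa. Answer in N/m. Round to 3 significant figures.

k = Gd⁴/(8D³N_a) = (78.5×10³ × 2.3⁴) / (8 × 20.0³ × 22)
  = 2.19675e+06 / 1.408e+06 = 1.5602 N/mm = 1560.2 N/m

1560 N/m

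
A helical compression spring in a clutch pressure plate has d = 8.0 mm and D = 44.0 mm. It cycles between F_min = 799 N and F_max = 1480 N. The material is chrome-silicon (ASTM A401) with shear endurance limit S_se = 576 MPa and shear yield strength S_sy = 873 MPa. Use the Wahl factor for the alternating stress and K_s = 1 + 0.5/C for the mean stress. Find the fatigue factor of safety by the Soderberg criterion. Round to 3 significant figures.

C = D/d = 44.0/8.0 = 5.5000; K_W = (4C−1)/(4C−4)+0.615/C = 1.2785; K_s = 1+0.5/C = 1.0909
F_a = (F_max−F_min)/2 = 340.5 N; F_m = (F_max+F_min)/2 = 1139.5 N
τ_a = K_W·8F_aD/(πd³) = 1.2785 × 74.514 = 95.265 MPa
τ_m = K_s·8F_mD/(πd³) = 1.0909 × 249.37 = 272.04 MPa
Soderberg: 1/n_f = τ_a/S_se + τ_m/S_sy = 95.265/576 + 272.04/873 = 0.16539 + 0.31161 = 0.477
n_f = 1/0.477 = 2.096

2.10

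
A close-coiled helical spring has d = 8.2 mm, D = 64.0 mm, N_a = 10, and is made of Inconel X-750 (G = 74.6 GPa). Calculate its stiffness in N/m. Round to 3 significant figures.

16100 N/m

k = Gd⁴/(8D³N_a) = (74.6×10³ × 8.2⁴) / (8 × 64.0³ × 10)
  = 3.37283e+08 / 2.09715e+07 = 16.083 N/mm = 16083 N/m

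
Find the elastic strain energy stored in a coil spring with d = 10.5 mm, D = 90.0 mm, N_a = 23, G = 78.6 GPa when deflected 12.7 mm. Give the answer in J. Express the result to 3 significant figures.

k = Gd⁴/(8D³N_a) = (78.6×10³)(10.5⁴)/(8·90.0³·23) = 7.1225 N/mm
U = ½kδ² = 0.5 × 7.1225 × 12.7² = 574.4 N·mm = 0.5744 J

0.574 J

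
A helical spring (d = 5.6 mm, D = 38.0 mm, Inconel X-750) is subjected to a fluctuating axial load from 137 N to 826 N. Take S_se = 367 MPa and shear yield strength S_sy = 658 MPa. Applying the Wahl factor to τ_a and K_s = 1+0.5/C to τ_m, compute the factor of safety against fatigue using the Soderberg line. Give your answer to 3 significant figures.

0.940

C = D/d = 38.0/5.6 = 6.7857; K_W = (4C−1)/(4C−4)+0.615/C = 1.2203; K_s = 1+0.5/C = 1.0737
F_a = (F_max−F_min)/2 = 344.5 N; F_m = (F_max+F_min)/2 = 481.5 N
τ_a = K_W·8F_aD/(πd³) = 1.2203 × 189.82 = 231.63 MPa
τ_m = K_s·8F_mD/(πd³) = 1.0737 × 265.31 = 284.86 MPa
Soderberg: 1/n_f = τ_a/S_se + τ_m/S_sy = 231.63/367 + 284.86/658 = 0.63115 + 0.43292 = 1.0641
n_f = 1/1.0641 = 0.9398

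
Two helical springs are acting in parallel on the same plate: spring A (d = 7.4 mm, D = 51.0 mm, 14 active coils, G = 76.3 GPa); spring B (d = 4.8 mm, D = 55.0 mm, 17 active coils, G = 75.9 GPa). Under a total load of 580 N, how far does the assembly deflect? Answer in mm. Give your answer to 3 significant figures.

33.8 mm

k_A = Gd⁴/(8D³N_a) = (76.3×10³)(7.4⁴)/(8·51.0³·14) = 15.4 N/mm
k_B = Gd⁴/(8D³N_a) = (75.9×10³)(4.8⁴)/(8·55.0³·17) = 1.7807 N/mm
Parallel: k_eq = 15.4 + 1.7807 = 17.181 N/mm
δ = F/k_eq = 580/17.181 = 33.759 mm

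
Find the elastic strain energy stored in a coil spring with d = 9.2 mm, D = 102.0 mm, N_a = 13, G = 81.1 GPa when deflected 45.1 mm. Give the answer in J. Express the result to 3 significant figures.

5.35 J

k = Gd⁴/(8D³N_a) = (81.1×10³)(9.2⁴)/(8·102.0³·13) = 5.2643 N/mm
U = ½kδ² = 0.5 × 5.2643 × 45.1² = 5353.8 N·mm = 5.3538 J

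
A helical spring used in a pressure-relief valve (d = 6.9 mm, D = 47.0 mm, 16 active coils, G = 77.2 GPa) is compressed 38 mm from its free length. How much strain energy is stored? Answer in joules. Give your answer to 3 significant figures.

k = Gd⁴/(8D³N_a) = (77.2×10³)(6.9⁴)/(8·47.0³·16) = 13.168 N/mm
U = ½kδ² = 0.5 × 13.168 × 38² = 9507.1 N·mm = 9.5071 J

9.51 J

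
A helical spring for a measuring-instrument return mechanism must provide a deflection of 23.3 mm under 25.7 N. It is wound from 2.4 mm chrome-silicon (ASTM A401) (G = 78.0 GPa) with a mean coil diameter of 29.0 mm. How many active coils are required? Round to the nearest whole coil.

Required rate k = F/δ = 25.7/23.3 = 1.103 N/mm
N_a = Gd⁴/(8D³k) = (78.0×10³ × 2.4⁴)/(8 × 29.0³ × 1.103)
    = 2.58785e+06 / 215209 = 12.02 → 12 coils

12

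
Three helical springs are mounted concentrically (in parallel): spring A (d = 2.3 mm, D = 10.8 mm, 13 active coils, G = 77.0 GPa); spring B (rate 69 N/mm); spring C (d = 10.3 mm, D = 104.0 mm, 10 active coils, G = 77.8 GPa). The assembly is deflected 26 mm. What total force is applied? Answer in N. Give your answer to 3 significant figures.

2470 N

k_A = Gd⁴/(8D³N_a) = (77.0×10³)(2.3⁴)/(8·10.8³·13) = 16.447 N/mm
k_C = Gd⁴/(8D³N_a) = (77.8×10³)(10.3⁴)/(8·104.0³·10) = 9.7306 N/mm
Parallel: k_eq = 16.447 + 69 + 9.7306 = 95.178 N/mm
F = k_eq·δ = 95.178·26 = 2474.6 N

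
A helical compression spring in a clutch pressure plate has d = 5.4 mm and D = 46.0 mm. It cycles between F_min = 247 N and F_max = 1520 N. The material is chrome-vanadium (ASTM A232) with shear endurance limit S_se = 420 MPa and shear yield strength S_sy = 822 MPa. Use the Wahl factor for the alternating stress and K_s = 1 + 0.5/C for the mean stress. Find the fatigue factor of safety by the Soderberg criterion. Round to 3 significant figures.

0.461

C = D/d = 46.0/5.4 = 8.5185; K_W = (4C−1)/(4C−4)+0.615/C = 1.1719; K_s = 1+0.5/C = 1.0587
F_a = (F_max−F_min)/2 = 636.5 N; F_m = (F_max+F_min)/2 = 883.5 N
τ_a = K_W·8F_aD/(πd³) = 1.1719 × 473.49 = 554.91 MPa
τ_m = K_s·8F_mD/(πd³) = 1.0587 × 657.24 = 695.82 MPa
Soderberg: 1/n_f = τ_a/S_se + τ_m/S_sy = 554.91/420 + 695.82/822 = 1.32122 + 0.84649 = 2.1677
n_f = 1/2.1677 = 0.4613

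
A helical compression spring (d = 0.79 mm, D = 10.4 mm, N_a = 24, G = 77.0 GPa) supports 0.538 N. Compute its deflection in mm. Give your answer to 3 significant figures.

k = Gd⁴/(8D³N_a) = (77.0×10³)(0.79⁴)/(8·10.4³·24) = 0.13887 N/mm
δ = F/k = 0.538 / 0.13887 = 3.8742 mm

3.87 mm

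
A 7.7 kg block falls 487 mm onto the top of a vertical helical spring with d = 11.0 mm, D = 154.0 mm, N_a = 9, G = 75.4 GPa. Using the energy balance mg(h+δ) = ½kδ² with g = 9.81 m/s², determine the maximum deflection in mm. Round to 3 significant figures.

k = Gd⁴/(8D³N_a) = (75.4×10³)(11.0⁴)/(8·154.0³·9) = 4.198 N/mm
W = mg = 7.7 × 9.81 = 75.537 N
½kδ² − Wδ − Wh = 0 → δ = (W + √(W² + 2kWh))/k
δ = (75.537 + √(5705.8 + 308863))/4.198 = (75.537 + 560.86)/4.198 = 151.59 mm

152 mm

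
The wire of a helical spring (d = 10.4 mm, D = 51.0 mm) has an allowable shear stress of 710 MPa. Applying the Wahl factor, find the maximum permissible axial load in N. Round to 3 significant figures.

4670 N

C = D/d = 51.0/10.4 = 4.9038
K_W = (4C−1)/(4C−4) + 0.615/C = 18.615/15.615 + 0.1254 = 1.3175
τ_max = K·8FD/(πd³) → F_max = τ_allow·πd³/(8DK)
F_max = 710·π·10.4³/(8·51.0·1.3175) = 2.509e+06/537.55 = 4667.5 N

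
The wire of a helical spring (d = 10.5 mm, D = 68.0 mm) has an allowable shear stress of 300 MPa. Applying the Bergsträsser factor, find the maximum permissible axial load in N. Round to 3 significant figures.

1650 N

C = D/d = 68.0/10.5 = 6.4762
K_B = (4C+2)/(4C−3) = 27.905/22.905 = 1.2183
τ_max = K·8FD/(πd³) → F_max = τ_allow·πd³/(8DK)
F_max = 300·π·10.5³/(8·68.0·1.2183) = 1.091e+06/662.75 = 1646.2 N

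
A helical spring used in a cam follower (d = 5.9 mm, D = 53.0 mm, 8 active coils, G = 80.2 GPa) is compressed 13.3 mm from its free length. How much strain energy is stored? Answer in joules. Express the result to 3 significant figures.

0.902 J

k = Gd⁴/(8D³N_a) = (80.2×10³)(5.9⁴)/(8·53.0³·8) = 10.199 N/mm
U = ½kδ² = 0.5 × 10.199 × 13.3² = 902.09 N·mm = 0.90209 J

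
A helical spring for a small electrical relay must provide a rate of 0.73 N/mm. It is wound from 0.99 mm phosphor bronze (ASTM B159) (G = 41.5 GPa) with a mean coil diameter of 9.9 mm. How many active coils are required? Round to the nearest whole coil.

7

N_a = Gd⁴/(8D³k) = (41.5×10³ × 0.99⁴)/(8 × 9.9³ × 0.73)
    = 39864.7 / 5666.55 = 7.035 → 7 coils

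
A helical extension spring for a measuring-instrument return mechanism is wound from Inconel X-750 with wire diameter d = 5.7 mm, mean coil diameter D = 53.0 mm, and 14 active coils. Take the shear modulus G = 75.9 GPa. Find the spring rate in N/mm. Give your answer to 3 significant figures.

k = Gd⁴/(8D³N_a) = (75.9×10³ × 5.7⁴) / (8 × 53.0³ × 14)
  = 8.012e+07 / 1.66742e+07 = 4.805 N/mm

4.81 N/mm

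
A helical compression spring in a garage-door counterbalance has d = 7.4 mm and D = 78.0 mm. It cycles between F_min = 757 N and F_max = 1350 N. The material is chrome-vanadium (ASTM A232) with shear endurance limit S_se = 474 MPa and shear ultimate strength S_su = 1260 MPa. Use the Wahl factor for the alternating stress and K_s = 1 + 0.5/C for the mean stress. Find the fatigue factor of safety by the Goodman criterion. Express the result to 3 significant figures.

1.29

C = D/d = 78.0/7.4 = 10.5405; K_W = (4C−1)/(4C−4)+0.615/C = 1.1370; K_s = 1+0.5/C = 1.0474
F_a = (F_max−F_min)/2 = 296.5 N; F_m = (F_max+F_min)/2 = 1053.5 N
τ_a = K_W·8F_aD/(πd³) = 1.1370 × 145.33 = 165.24 MPa
τ_m = K_s·8F_mD/(πd³) = 1.0474 × 516.39 = 540.88 MPa
Goodman: 1/n_f = τ_a/S_se + τ_m/S_su = 165.24/474 + 540.88/1260 = 0.34860 + 0.42927 = 0.77787
n_f = 1/0.77787 = 1.286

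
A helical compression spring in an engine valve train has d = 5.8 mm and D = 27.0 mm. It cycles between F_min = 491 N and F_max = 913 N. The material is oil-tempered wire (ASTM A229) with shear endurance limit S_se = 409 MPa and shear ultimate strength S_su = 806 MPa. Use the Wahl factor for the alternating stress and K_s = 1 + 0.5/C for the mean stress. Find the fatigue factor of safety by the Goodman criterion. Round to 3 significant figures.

1.72

C = D/d = 27.0/5.8 = 4.6552; K_W = (4C−1)/(4C−4)+0.615/C = 1.3373; K_s = 1+0.5/C = 1.1074
F_a = (F_max−F_min)/2 = 211 N; F_m = (F_max+F_min)/2 = 702 N
τ_a = K_W·8F_aD/(πd³) = 1.3373 × 74.354 = 99.433 MPa
τ_m = K_s·8F_mD/(πd³) = 1.1074 × 247.38 = 273.95 MPa
Goodman: 1/n_f = τ_a/S_se + τ_m/S_su = 99.433/409 + 273.95/806 = 0.24311 + 0.33988 = 0.583
n_f = 1/0.583 = 1.715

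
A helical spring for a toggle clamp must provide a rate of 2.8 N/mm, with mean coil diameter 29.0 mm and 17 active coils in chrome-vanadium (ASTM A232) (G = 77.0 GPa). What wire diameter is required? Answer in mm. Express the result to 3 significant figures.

d = (8D³N_a·k / G)^(1/4) = (8·29.0³·17·2.8 / (77.0×10³))^0.25
  = (120.61)^0.25 = 3.3140 mm

3.31 mm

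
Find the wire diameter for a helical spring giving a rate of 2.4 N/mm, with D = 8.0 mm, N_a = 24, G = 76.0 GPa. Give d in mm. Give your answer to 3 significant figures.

1.33 mm

d = (8D³N_a·k / G)^(1/4) = (8·8.0³·24·2.4 / (76.0×10³))^0.25
  = (3.1043)^0.25 = 1.3274 mm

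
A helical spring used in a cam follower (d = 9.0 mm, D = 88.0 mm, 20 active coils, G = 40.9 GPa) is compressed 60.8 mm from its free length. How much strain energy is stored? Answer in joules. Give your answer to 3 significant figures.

k = Gd⁴/(8D³N_a) = (40.9×10³)(9.0⁴)/(8·88.0³·20) = 2.4611 N/mm
U = ½kδ² = 0.5 × 2.4611 × 60.8² = 4548.9 N·mm = 4.5489 J

4.55 J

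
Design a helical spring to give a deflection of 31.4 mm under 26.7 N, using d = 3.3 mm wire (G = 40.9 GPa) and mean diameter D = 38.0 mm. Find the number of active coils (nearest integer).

Required rate k = F/δ = 26.7/31.4 = 0.85032 N/mm
N_a = Gd⁴/(8D³k) = (40.9×10³ × 3.3⁴)/(8 × 38.0³ × 0.85032)
    = 4.85042e+06 / 373269 = 12.99 → 13 coils

13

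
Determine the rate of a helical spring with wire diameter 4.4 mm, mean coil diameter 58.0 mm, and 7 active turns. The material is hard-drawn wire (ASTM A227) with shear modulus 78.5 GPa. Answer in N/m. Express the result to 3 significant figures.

2690 N/m

k = Gd⁴/(8D³N_a) = (78.5×10³ × 4.4⁴) / (8 × 58.0³ × 7)
  = 2.94226e+07 / 1.09263e+07 = 2.6928 N/mm = 2692.8 N/m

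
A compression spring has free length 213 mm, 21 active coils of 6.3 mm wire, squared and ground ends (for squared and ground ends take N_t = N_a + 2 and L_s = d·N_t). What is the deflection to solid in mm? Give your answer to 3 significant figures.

N_t = 23; L_s = 6.3·23 = 144.9 mm
δ_solid = L₀ − L_s = 213 − 144.9 = 68.1 mm

68.1 mm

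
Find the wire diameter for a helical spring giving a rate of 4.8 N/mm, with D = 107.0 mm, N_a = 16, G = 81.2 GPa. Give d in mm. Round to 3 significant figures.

9.81 mm

d = (8D³N_a·k / G)^(1/4) = (8·107.0³·16·4.8 / (81.2×10³))^0.25
  = (9269.3)^0.25 = 9.8121 mm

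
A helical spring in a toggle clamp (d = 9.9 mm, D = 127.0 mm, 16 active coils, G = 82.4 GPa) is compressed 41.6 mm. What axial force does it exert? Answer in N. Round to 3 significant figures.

k = Gd⁴/(8D³N_a) = (82.4×10³)(9.9⁴)/(8·127.0³·16) = 3.0189 N/mm
F = k·δ = 3.0189 × 41.6 = 125.59 N

126 N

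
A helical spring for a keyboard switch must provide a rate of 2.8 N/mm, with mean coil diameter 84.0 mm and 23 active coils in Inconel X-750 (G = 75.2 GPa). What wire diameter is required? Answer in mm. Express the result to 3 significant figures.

d = (8D³N_a·k / G)^(1/4) = (8·84.0³·23·2.8 / (75.2×10³))^0.25
  = (4060.7)^0.25 = 7.9827 mm

7.98 mm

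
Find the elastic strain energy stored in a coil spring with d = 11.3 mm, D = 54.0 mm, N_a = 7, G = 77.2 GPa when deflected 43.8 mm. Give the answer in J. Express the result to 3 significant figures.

k = Gd⁴/(8D³N_a) = (77.2×10³)(11.3⁴)/(8·54.0³·7) = 142.75 N/mm
U = ½kδ² = 0.5 × 142.75 × 43.8² = 1.3692e+05 N·mm = 136.92 J

137 J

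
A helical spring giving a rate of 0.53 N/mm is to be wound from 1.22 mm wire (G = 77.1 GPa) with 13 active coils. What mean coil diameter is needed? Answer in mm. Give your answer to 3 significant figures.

14.6 mm

D = (Gd⁴/(8N_a·k))^(1/3) = (77.1×10³·1.22⁴/(8·13·0.53))^(1/3)
  = (3098.74)^(1/3) = 14.5790 mm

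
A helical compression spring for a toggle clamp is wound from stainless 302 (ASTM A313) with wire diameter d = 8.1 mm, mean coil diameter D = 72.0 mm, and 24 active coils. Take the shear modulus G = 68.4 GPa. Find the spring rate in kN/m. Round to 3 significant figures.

4.11 kN/m

k = Gd⁴/(8D³N_a) = (68.4×10³ × 8.1⁴) / (8 × 72.0³ × 24)
  = 2.9444e+08 / 7.16636e+07 = 4.1086 N/mm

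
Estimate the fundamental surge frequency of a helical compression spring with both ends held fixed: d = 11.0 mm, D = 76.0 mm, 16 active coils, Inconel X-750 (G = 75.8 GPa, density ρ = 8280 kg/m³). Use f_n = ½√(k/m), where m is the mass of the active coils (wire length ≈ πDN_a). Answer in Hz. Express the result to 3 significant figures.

k = Gd⁴/(8D³N_a) = (75.8×10³)(11.0⁴)/(8·76.0³·16) = 19.751 N/mm = 19751 N/m
Wire length L = πDN_a = π·76.0·16 = 3820.2 mm
m = ρ·(πd²/4)·L = 8280 × 95.033×10⁻⁶ m² × 3.8202 m = 3.006 kg
f_n = ½√(k/m) = 0.5·√(19751/3.006) = 0.5·√(6570.5) = 40.529 Hz

40.5 Hz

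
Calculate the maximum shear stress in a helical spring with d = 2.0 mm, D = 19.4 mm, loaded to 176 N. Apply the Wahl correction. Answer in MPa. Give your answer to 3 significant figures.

Spring index C = D/d = 19.4/2.0 = 9.7000
K_W = (4C−1)/(4C−4) + 0.615/C = 37.800/34.800 + 0.0634 = 1.1496
τ₀ = 8FD/(πd³) = 8·176·19.4/(π·2.0³) = 27315.2/25.133 = 1086.8 MPa
τ_max = K·τ₀ = 1.1496 × 1086.8 = 1249.4 MPa

1250 MPa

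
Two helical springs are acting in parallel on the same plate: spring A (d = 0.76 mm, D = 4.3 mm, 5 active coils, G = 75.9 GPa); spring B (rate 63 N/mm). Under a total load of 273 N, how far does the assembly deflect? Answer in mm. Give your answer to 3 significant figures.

3.85 mm

k_A = Gd⁴/(8D³N_a) = (75.9×10³)(0.76⁴)/(8·4.3³·5) = 7.9622 N/mm
Parallel: k_eq = 7.9622 + 63 = 70.962 N/mm
δ = F/k_eq = 273/70.962 = 3.8471 mm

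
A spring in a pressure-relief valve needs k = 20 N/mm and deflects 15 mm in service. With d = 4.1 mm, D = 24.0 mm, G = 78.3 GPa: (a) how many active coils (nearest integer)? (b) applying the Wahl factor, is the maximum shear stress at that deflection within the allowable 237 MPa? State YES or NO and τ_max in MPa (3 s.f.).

(a) 10 coils; (b) NO, τ_max = 335 MPa

N_a = Gd⁴/(8D³k) = (78.3×10³)(4.1⁴)/(8·24.0³·20) = 10 → N_a = 10
Actual rate k = Gd⁴/(8D³·10) = 20.007 N/mm
Working load F = kδ = 20.007·15 = 300.1 N
C = 24.0/4.1 = 5.8537; K_W = (4C−1)/(4C−4)+0.615/C = 1.2596
τ_max = K_W·8FD/(πd³) = 1.2596·266.11 = 335.19 MPa
τ_max > 237 MPa → exceeds allowable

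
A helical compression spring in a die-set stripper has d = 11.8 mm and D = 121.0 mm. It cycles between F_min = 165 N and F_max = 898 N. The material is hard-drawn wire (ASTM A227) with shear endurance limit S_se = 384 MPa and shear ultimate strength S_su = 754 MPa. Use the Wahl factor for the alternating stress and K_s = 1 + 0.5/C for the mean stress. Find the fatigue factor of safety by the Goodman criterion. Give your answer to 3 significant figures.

C = D/d = 121.0/11.8 = 10.2542; K_W = (4C−1)/(4C−4)+0.615/C = 1.1410; K_s = 1+0.5/C = 1.0488
F_a = (F_max−F_min)/2 = 366.5 N; F_m = (F_max+F_min)/2 = 531.5 N
τ_a = K_W·8F_aD/(πd³) = 1.1410 × 68.731 = 78.424 MPa
τ_m = K_s·8F_mD/(πd³) = 1.0488 × 99.674 = 104.53 MPa
Goodman: 1/n_f = τ_a/S_se + τ_m/S_su = 78.424/384 + 104.53/754 = 0.20423 + 0.13864 = 0.34287
n_f = 1/0.34287 = 2.917

2.92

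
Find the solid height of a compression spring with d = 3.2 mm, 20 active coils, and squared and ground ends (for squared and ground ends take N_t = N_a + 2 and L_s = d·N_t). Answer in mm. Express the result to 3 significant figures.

squared and ground ends: N_t = N_a + 2 = 20 + 2 = 22
L_s = d·N_t = 3.2 × 22 = 70.4 mm

70.4 mm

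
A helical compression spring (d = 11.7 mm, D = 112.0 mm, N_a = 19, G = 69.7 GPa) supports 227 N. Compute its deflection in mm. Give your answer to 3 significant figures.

k = Gd⁴/(8D³N_a) = (69.7×10³)(11.7⁴)/(8·112.0³·19) = 6.1162 N/mm
δ = F/k = 227 / 6.1162 = 37.115 mm

37.1 mm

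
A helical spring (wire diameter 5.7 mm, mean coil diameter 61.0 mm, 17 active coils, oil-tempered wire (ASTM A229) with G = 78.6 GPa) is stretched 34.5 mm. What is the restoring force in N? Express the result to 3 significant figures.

k = Gd⁴/(8D³N_a) = (78.6×10³)(5.7⁴)/(8·61.0³·17) = 2.6878 N/mm
F = k·δ = 2.6878 × 34.5 = 92.728 N

92.7 N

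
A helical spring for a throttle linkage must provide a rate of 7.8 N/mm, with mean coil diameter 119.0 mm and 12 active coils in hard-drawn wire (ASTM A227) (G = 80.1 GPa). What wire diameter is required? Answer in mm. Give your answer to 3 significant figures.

d = (8D³N_a·k / G)^(1/4) = (8·119.0³·12·7.8 / (80.1×10³))^0.25
  = (15753)^0.25 = 11.2032 mm

11.2 mm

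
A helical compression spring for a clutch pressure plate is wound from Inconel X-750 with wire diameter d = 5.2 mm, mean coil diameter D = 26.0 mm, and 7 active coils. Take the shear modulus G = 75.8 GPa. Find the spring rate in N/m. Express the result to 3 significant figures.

56300 N/m

k = Gd⁴/(8D³N_a) = (75.8×10³ × 5.2⁴) / (8 × 26.0³ × 7)
  = 5.5422e+07 / 984256 = 56.309 N/mm = 56309 N/m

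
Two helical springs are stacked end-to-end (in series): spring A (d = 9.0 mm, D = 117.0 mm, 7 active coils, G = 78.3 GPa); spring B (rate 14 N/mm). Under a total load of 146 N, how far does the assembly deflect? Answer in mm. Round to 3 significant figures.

35.9 mm

k_A = Gd⁴/(8D³N_a) = (78.3×10³)(9.0⁴)/(8·117.0³·7) = 5.7278 N/mm
Series: 1/k_eq = 1/5.7278 + 1/14 = 0.24602; k_eq = 4.0648 N/mm
δ = F/k_eq = 146/4.0648 = 35.918 mm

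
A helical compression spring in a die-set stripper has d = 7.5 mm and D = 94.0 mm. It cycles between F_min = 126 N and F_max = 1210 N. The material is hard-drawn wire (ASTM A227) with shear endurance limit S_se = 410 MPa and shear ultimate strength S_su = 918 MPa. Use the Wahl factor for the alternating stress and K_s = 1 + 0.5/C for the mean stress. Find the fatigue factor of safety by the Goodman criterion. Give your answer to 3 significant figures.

0.791

C = D/d = 94.0/7.5 = 12.5333; K_W = (4C−1)/(4C−4)+0.615/C = 1.1141; K_s = 1+0.5/C = 1.0399
F_a = (F_max−F_min)/2 = 542 N; F_m = (F_max+F_min)/2 = 668 N
τ_a = K_W·8F_aD/(πd³) = 1.1141 × 307.53 = 342.62 MPa
τ_m = K_s·8F_mD/(πd³) = 1.0399 × 379.02 = 394.14 MPa
Goodman: 1/n_f = τ_a/S_se + τ_m/S_su = 342.62/410 + 394.14/918 = 0.83565 + 0.42935 = 1.265
n_f = 1/1.265 = 0.7905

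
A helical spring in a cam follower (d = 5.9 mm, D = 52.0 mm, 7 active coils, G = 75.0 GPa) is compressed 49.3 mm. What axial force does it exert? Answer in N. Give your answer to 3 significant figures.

k = Gd⁴/(8D³N_a) = (75.0×10³)(5.9⁴)/(8·52.0³·7) = 11.542 N/mm
F = k·δ = 11.542 × 49.3 = 569.01 N

569 N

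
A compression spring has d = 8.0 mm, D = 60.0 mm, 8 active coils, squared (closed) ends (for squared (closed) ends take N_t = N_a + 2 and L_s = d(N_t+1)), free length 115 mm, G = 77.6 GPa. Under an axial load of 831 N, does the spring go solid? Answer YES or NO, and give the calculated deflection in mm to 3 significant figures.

YES, δ = 36.1 mm

k = Gd⁴/(8D³N_a) = (77.6×10³)(8.0⁴)/(8·60.0³·8) = 22.993 N/mm
N_t = 10; L_s = 8.0·11 = 88 mm; δ_solid = L₀ − L_s = 115 − 88 = 27 mm
δ = F/k = 831/22.993 = 36.142 mm
δ ≥ δ_solid → spring goes solid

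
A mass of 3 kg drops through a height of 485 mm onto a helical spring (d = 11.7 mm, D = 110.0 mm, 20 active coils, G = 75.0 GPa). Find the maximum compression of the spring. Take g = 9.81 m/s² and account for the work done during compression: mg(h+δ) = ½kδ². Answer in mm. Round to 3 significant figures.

70.4 mm

k = Gd⁴/(8D³N_a) = (75.0×10³)(11.7⁴)/(8·110.0³·20) = 6.5994 N/mm
W = mg = 3 × 9.81 = 29.43 N
½kδ² − Wδ − Wh = 0 → δ = (W + √(W² + 2kWh))/k
δ = (29.43 + √(866.12 + 188395))/6.5994 = (29.43 + 435.04)/6.5994 = 70.38 mm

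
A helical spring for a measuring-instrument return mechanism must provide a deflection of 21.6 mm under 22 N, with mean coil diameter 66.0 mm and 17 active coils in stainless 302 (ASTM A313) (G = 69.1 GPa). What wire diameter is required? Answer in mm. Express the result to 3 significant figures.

Required rate k = F/δ = 22/21.6 = 1.0185 N/mm
d = (8D³N_a·k / G)^(1/4) = (8·66.0³·17·1.0185 / (69.1×10³))^0.25
  = (576.32)^0.25 = 4.8997 mm

4.90 mm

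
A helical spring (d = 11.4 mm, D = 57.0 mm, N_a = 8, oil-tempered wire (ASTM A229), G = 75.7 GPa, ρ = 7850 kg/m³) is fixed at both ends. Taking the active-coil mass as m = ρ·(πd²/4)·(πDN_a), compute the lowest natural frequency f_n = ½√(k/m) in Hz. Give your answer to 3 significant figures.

153 Hz

k = Gd⁴/(8D³N_a) = (75.7×10³)(11.4⁴)/(8·57.0³·8) = 107.87 N/mm = 1.0787e+05 N/m
Wire length L = πDN_a = π·57.0·8 = 1432.6 mm
m = ρ·(πd²/4)·L = 7850 × 102.07×10⁻⁶ m² × 1.4326 m = 1.1478 kg
f_n = ½√(k/m) = 0.5·√(1.0787e+05/1.1478) = 0.5·√(93978) = 153.28 Hz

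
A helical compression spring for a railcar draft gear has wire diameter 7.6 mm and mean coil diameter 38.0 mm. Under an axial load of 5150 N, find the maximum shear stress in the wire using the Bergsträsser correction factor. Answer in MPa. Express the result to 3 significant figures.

Spring index C = D/d = 38.0/7.6 = 5.0000
K_B = (4C+2)/(4C−3) = 22.000/17.000 = 1.2941
τ₀ = 8FD/(πd³) = 8·5150·38.0/(π·7.6³) = 1.5656e+06/1379.1 = 1135.2 MPa
τ_max = K·τ₀ = 1.2941 × 1135.2 = 1469.1 MPa

1470 MPa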